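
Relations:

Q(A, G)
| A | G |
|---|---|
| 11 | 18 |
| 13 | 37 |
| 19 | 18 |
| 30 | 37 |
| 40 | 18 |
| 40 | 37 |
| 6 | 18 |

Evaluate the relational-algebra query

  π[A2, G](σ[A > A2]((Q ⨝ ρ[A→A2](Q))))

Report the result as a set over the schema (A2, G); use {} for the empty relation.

ρ[A→A2]: schema becomes (A2, G); tuples unchanged.
Joining Q and ρ[A→A2](Q) on G yields {(11, 18, 11), (11, 18, 19), (11, 18, 40), (11, 18, 6), (13, 37, 13), (13, 37, 30), (13, 37, 40), (19, 18, 11), (19, 18, 19), (19, 18, 40), (19, 18, 6), (30, 37, 13), (30, 37, 30), (30, 37, 40), (40, 18, 11), (40, 18, 19), (40, 18, 40), (40, 18, 6), (40, 37, 13), (40, 37, 30), (40, 37, 40), (6, 18, 11), (6, 18, 19), (6, 18, 40), (6, 18, 6)}.
Filtering on A > A2 leaves {(11, 18, 6), (19, 18, 11), (19, 18, 6), (30, 37, 13), (40, 18, 11), (40, 18, 19), (40, 18, 6), (40, 37, 13), (40, 37, 30)}.
π_{A2, G} gives {(11, 18), (13, 37), (19, 18), (30, 37), (6, 18)} (4 duplicate(s) eliminated).

{(11, 18), (13, 37), (19, 18), (30, 37), (6, 18)}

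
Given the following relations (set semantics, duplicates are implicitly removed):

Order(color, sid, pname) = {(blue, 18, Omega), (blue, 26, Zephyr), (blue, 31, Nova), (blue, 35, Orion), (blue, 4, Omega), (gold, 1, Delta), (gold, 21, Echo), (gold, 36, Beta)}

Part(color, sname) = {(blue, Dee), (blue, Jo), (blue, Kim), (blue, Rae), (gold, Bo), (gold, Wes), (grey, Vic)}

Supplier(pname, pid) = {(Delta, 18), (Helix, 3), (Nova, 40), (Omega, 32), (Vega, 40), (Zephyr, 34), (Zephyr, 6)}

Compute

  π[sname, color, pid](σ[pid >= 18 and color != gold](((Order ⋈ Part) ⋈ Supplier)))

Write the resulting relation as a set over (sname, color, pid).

{(Dee, blue, 32), (Dee, blue, 34), (Dee, blue, 40), (Jo, blue, 32), (Jo, blue, 34), (Jo, blue, 40), (Kim, blue, 32), (Kim, blue, 34), (Kim, blue, 40), (Rae, blue, 32), (Rae, blue, 34), (Rae, blue, 40)}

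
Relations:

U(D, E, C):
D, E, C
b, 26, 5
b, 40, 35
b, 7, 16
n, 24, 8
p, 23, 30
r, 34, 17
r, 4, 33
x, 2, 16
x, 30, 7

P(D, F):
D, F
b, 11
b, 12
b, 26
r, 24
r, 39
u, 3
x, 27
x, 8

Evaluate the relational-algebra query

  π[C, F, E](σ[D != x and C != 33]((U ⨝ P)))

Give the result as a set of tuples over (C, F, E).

{(16, 11, 7), (16, 12, 7), (16, 26, 7), (17, 24, 34), (17, 39, 34), (35, 11, 40), (35, 12, 40), (35, 26, 40), (5, 11, 26), (5, 12, 26), (5, 26, 26)}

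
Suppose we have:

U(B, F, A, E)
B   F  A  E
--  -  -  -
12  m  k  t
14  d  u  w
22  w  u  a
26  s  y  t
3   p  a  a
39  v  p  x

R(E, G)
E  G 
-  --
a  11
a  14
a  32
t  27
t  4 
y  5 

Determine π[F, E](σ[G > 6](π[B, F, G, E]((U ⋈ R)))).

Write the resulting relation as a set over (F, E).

{(m, t), (p, a), (s, t), (w, a)}

U ⋈ R (natural join on E): {(12, m, k, t, 27), (12, m, k, t, 4), (22, w, u, a, 11), (22, w, u, a, 14), (22, w, u, a, 32), (26, s, y, t, 27), (26, s, y, t, 4), (3, p, a, a, 11), (3, p, a, a, 14), (3, p, a, a, 32)}
π[B, F, G, E]: project onto (B, F, G, E) → {(12, m, 27, t), (12, m, 4, t), (22, w, 11, a), (22, w, 14, a), (22, w, 32, a), (26, s, 27, t), (26, s, 4, t), (3, p, 11, a), (3, p, 14, a), (3, p, 32, a)}
Filtering on G > 6 leaves {(12, m, 27, t), (22, w, 11, a), (22, w, 14, a), (22, w, 32, a), (26, s, 27, t), (3, p, 11, a), (3, p, 14, a), (3, p, 32, a)}.
π[F, E]: project onto (F, E) (4 duplicate(s) eliminated) → {(m, t), (p, a), (s, t), (w, a)}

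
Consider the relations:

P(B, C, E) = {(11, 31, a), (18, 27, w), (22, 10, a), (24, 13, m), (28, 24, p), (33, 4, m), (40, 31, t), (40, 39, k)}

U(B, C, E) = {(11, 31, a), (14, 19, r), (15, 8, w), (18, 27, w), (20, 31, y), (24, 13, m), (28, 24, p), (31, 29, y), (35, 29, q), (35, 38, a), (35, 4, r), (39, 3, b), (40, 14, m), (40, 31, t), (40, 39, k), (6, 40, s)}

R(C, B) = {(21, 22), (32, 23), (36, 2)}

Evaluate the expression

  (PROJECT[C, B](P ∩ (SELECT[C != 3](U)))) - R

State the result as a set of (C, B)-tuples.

{(13, 24), (24, 28), (27, 18), (31, 11), (31, 40), (39, 40)}

Selection C != 3: {(11, 31, a), (14, 19, r), (15, 8, w), (18, 27, w), (20, 31, y), (24, 13, m), (28, 24, p), (31, 29, y), (35, 29, q), (35, 38, a), (35, 4, r), (40, 14, m), (40, 31, t), (40, 39, k), (6, 40, s)}
Intersection: {(11, 31, a), (18, 27, w), (22, 10, a), (24, 13, m), (28, 24, p), (33, 4, m), (40, 31, t), (40, 39, k)} with {(11, 31, a), (14, 19, r), (15, 8, w), (18, 27, w), (20, 31, y), (24, 13, m), (28, 24, p), (31, 29, y), (35, 29, q), (35, 38, a), (35, 4, r), (40, 14, m), (40, 31, t), (40, 39, k), (6, 40, s)} → {(11, 31, a), (18, 27, w), (24, 13, m), (28, 24, p), (40, 31, t), (40, 39, k)}
Keep only column(s) C, B: {(13, 24), (24, 28), (27, 18), (31, 11), (31, 40), (39, 40)}
Difference: {(13, 24), (24, 28), (27, 18), (31, 11), (31, 40), (39, 40)} with {(21, 22), (32, 23), (36, 2)} → {(13, 24), (24, 28), (27, 18), (31, 11), (31, 40), (39, 40)}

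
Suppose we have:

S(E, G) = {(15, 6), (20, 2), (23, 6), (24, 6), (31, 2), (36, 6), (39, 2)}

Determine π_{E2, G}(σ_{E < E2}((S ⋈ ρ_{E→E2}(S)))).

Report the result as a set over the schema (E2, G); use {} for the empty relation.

{(23, 6), (24, 6), (31, 2), (36, 6), (39, 2)}

ρ[E→E2]: schema becomes (E2, G); tuples unchanged.
Natural join on G: {(15, 6, 15), (15, 6, 23), (15, 6, 24), (15, 6, 36), (20, 2, 20), (20, 2, 31), (20, 2, 39), (23, 6, 15), (23, 6, 23), (23, 6, 24), (23, 6, 36), (24, 6, 15), (24, 6, 23), (24, 6, 24), (24, 6, 36), (31, 2, 20), (31, 2, 31), (31, 2, 39), (36, 6, 15), (36, 6, 23), (36, 6, 24), (36, 6, 36), (39, 2, 20), (39, 2, 31), (39, 2, 39)}
Filtering on E < E2 leaves {(15, 6, 23), (15, 6, 24), (15, 6, 36), (20, 2, 31), (20, 2, 39), (23, 6, 24), (23, 6, 36), (24, 6, 36), (31, 2, 39)}.
Projecting to E2, G (4 duplicate(s) eliminated): {(23, 6), (24, 6), (31, 2), (36, 6), (39, 2)}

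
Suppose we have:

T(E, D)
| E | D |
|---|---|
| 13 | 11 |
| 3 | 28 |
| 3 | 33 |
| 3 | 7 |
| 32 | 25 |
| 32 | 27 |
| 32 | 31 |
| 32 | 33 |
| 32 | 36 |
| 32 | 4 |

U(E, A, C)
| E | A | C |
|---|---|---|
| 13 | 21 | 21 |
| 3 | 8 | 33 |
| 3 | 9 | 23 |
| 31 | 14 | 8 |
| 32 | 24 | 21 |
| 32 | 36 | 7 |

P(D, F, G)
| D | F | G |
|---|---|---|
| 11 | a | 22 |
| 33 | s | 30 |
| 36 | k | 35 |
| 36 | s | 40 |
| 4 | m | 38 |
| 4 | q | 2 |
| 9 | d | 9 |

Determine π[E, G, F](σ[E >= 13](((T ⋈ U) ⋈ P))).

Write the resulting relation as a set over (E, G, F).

{(13, 22, a), (32, 2, q), (32, 30, s), (32, 35, k), (32, 38, m), (32, 40, s)}

Natural join on E: {(13, 11, 21, 21), (3, 28, 8, 33), (3, 28, 9, 23), (3, 33, 8, 33), (3, 33, 9, 23), (3, 7, 8, 33), (3, 7, 9, 23), (32, 25, 24, 21), (32, 25, 36, 7), (32, 27, 24, 21), (32, 27, 36, 7), (32, 31, 24, 21), (32, 31, 36, 7), (32, 33, 24, 21), (32, 33, 36, 7), (32, 36, 24, 21), (32, 36, 36, 7), (32, 4, 24, 21), (32, 4, 36, 7)}
Natural join on D: {(13, 11, 21, 21, a, 22), (3, 33, 8, 33, s, 30), (3, 33, 9, 23, s, 30), (32, 33, 24, 21, s, 30), (32, 33, 36, 7, s, 30), (32, 36, 24, 21, k, 35), (32, 36, 24, 21, s, 40), (32, 36, 36, 7, k, 35), (32, 36, 36, 7, s, 40), (32, 4, 24, 21, m, 38), (32, 4, 24, 21, q, 2), (32, 4, 36, 7, m, 38), (32, 4, 36, 7, q, 2)}
Apply σ_{E >= 13}; surviving tuples: {(13, 11, 21, 21, a, 22), (32, 33, 24, 21, s, 30), (32, 33, 36, 7, s, 30), (32, 36, 24, 21, k, 35), (32, 36, 24, 21, s, 40), (32, 36, 36, 7, k, 35), (32, 36, 36, 7, s, 40), (32, 4, 24, 21, m, 38), (32, 4, 24, 21, q, 2), (32, 4, 36, 7, m, 38), (32, 4, 36, 7, q, 2)}
Keep only column(s) E, G, F (5 duplicate(s) eliminated): {(13, 22, a), (32, 2, q), (32, 30, s), (32, 35, k), (32, 38, m), (32, 40, s)}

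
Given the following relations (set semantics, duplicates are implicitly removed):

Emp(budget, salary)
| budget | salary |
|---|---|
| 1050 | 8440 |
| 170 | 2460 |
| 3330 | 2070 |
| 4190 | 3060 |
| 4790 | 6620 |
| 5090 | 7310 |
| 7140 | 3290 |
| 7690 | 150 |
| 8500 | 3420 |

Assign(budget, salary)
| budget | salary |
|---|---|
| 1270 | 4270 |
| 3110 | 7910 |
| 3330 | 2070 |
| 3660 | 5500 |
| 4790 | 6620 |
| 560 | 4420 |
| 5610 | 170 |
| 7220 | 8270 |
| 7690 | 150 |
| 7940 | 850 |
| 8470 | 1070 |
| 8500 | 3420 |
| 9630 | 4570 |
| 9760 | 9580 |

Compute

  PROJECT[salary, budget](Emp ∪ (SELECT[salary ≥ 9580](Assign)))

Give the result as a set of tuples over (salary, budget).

Selection salary ≥ 9580: {(9760, 9580)}
Union: {(1050, 8440), (170, 2460), (3330, 2070), (4190, 3060), (4790, 6620), (5090, 7310), (7140, 3290), (7690, 150), (8500, 3420)} with {(9760, 9580)} → {(1050, 8440), (170, 2460), (3330, 2070), (4190, 3060), (4790, 6620), (5090, 7310), (7140, 3290), (7690, 150), (8500, 3420), (9760, 9580)}
Projecting to salary, budget: {(150, 7690), (2070, 3330), (2460, 170), (3060, 4190), (3290, 7140), (3420, 8500), (6620, 4790), (7310, 5090), (8440, 1050), (9580, 9760)}

{(150, 7690), (2070, 3330), (2460, 170), (3060, 4190), (3290, 7140), (3420, 8500), (6620, 4790), (7310, 5090), (8440, 1050), (9580, 9760)}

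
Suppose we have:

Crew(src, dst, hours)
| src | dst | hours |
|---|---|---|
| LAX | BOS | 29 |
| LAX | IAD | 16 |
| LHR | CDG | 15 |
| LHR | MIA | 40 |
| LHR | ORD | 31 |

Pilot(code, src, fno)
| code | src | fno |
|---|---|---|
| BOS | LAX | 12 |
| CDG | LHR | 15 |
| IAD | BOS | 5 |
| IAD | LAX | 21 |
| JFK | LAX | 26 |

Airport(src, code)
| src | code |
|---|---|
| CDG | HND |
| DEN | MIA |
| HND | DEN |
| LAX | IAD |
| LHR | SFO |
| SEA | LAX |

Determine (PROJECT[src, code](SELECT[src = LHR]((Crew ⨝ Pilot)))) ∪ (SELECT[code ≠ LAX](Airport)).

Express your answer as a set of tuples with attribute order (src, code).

Joining Crew and Pilot on src yields {(LAX, BOS, 29, BOS, 12), (LAX, BOS, 29, IAD, 21), (LAX, BOS, 29, JFK, 26), (LAX, IAD, 16, BOS, 12), (LAX, IAD, 16, IAD, 21), (LAX, IAD, 16, JFK, 26), (LHR, CDG, 15, CDG, 15), (LHR, MIA, 40, CDG, 15), (LHR, ORD, 31, CDG, 15)}.
Filtering on src = LHR leaves {(LHR, CDG, 15, CDG, 15), (LHR, MIA, 40, CDG, 15), (LHR, ORD, 31, CDG, 15)}.
Keep only column(s) src, code (2 duplicate(s) eliminated): {(LHR, CDG)}
Filtering on code ≠ LAX leaves {(CDG, HND), (DEN, MIA), (HND, DEN), (LAX, IAD), (LHR, SFO)}.
Union: {(LHR, CDG)} with {(CDG, HND), (DEN, MIA), (HND, DEN), (LAX, IAD), (LHR, SFO)} → {(CDG, HND), (DEN, MIA), (HND, DEN), (LAX, IAD), (LHR, CDG), (LHR, SFO)}

{(CDG, HND), (DEN, MIA), (HND, DEN), (LAX, IAD), (LHR, CDG), (LHR, SFO)}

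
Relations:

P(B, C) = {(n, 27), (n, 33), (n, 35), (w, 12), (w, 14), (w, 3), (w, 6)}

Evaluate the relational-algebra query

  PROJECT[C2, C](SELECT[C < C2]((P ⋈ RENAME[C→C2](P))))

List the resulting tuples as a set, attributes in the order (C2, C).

ρ[C→C2]: schema becomes (B, C2); tuples unchanged.
Natural join on B: {(n, 27, 27), (n, 27, 33), (n, 27, 35), (n, 33, 27), (n, 33, 33), (n, 33, 35), (n, 35, 27), (n, 35, 33), (n, 35, 35), (w, 12, 12), (w, 12, 14), (w, 12, 3), (w, 12, 6), (w, 14, 12), (w, 14, 14), (w, 14, 3), (w, 14, 6), (w, 3, 12), (w, 3, 14), (w, 3, 3), (w, 3, 6), (w, 6, 12), (w, 6, 14), (w, 6, 3), (w, 6, 6)}
Apply σ_{C < C2}; surviving tuples: {(n, 27, 33), (n, 27, 35), (n, 33, 35), (w, 12, 14), (w, 3, 12), (w, 3, 14), (w, 3, 6), (w, 6, 12), (w, 6, 14)}
π[C2, C]: project onto (C2, C) → {(12, 3), (12, 6), (14, 12), (14, 3), (14, 6), (33, 27), (35, 27), (35, 33), (6, 3)}

{(12, 3), (12, 6), (14, 12), (14, 3), (14, 6), (33, 27), (35, 27), (35, 33), (6, 3)}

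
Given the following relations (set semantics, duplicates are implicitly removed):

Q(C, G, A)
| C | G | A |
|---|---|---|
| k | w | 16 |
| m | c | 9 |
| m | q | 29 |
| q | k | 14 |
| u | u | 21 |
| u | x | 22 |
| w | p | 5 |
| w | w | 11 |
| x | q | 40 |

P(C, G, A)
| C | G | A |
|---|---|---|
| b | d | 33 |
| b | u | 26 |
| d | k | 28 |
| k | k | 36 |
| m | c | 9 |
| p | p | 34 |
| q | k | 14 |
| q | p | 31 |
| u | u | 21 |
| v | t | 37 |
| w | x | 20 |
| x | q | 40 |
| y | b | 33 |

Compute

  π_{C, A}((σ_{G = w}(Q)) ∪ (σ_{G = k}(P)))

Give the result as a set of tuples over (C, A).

σ[G = w]: keep tuples satisfying G = w → {(k, w, 16), (w, w, 11)}
σ[G = k]: keep tuples satisfying G = k → {(d, k, 28), (k, k, 36), (q, k, 14)}
Union: {(k, w, 16), (w, w, 11)} with {(d, k, 28), (k, k, 36), (q, k, 14)} → {(d, k, 28), (k, k, 36), (k, w, 16), (q, k, 14), (w, w, 11)}
Projecting to C, A: {(d, 28), (k, 16), (k, 36), (q, 14), (w, 11)}

{(d, 28), (k, 16), (k, 36), (q, 14), (w, 11)}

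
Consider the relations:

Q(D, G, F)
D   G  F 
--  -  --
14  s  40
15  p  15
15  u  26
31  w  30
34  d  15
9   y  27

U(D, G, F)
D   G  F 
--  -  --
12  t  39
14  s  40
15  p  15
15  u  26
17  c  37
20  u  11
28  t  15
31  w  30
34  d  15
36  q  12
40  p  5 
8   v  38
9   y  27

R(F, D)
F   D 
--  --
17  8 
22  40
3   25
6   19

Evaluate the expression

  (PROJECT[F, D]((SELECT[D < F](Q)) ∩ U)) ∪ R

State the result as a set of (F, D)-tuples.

{(17, 8), (22, 40), (26, 15), (27, 9), (3, 25), (40, 14), (6, 19)}

σ[D < F]: keep tuples satisfying D < F → {(14, s, 40), (15, u, 26), (9, y, 27)}
Intersection: {(14, s, 40), (15, u, 26), (9, y, 27)} with {(12, t, 39), (14, s, 40), (15, p, 15), (15, u, 26), (17, c, 37), (20, u, 11), (28, t, 15), (31, w, 30), (34, d, 15), (36, q, 12), (40, p, 5), (8, v, 38), (9, y, 27)} → {(14, s, 40), (15, u, 26), (9, y, 27)}
Projecting to F, D: {(26, 15), (27, 9), (40, 14)}
Union: {(26, 15), (27, 9), (40, 14)} with {(17, 8), (22, 40), (3, 25), (6, 19)} → {(17, 8), (22, 40), (26, 15), (27, 9), (3, 25), (40, 14), (6, 19)}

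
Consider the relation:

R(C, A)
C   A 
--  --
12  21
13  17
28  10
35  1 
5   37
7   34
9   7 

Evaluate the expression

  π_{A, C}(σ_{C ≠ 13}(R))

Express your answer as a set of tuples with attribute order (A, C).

Filtering on C ≠ 13 leaves {(12, 21), (28, 10), (35, 1), (5, 37), (7, 34), (9, 7)}.
π_{A, C} gives {(1, 35), (10, 28), (21, 12), (34, 7), (37, 5), (7, 9)}.

{(1, 35), (10, 28), (21, 12), (34, 7), (37, 5), (7, 9)}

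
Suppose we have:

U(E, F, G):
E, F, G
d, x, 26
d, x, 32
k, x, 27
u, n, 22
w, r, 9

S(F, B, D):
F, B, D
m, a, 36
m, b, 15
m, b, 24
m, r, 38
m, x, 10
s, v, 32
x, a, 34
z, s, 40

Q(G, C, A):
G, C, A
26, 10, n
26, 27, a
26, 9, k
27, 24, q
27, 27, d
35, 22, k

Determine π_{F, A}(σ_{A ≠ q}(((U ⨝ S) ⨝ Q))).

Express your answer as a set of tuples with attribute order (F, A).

{(x, a), (x, d), (x, k), (x, n)}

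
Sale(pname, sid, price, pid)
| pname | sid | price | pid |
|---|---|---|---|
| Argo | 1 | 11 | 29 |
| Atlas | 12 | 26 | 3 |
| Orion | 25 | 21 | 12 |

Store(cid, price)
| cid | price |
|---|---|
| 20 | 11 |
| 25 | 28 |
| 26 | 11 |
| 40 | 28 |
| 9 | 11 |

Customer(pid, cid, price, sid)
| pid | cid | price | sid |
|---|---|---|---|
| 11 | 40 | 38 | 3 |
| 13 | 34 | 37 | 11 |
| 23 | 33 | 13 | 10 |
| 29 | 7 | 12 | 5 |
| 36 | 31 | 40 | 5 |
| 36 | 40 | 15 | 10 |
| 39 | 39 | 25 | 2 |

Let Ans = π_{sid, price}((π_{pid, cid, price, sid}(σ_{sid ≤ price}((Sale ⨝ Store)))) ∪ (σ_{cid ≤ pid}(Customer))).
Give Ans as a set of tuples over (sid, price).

Sale ⋈ Store (natural join on price): {(Argo, 1, 11, 29, 20), (Argo, 1, 11, 29, 26), (Argo, 1, 11, 29, 9)}
Filtering on sid ≤ price leaves {(Argo, 1, 11, 29, 20), (Argo, 1, 11, 29, 26), (Argo, 1, 11, 29, 9)}.
Projecting to pid, cid, price, sid: {(29, 20, 11, 1), (29, 26, 11, 1), (29, 9, 11, 1)}
Filtering on cid ≤ pid leaves {(29, 7, 12, 5), (36, 31, 40, 5), (39, 39, 25, 2)}.
Taking the union: {(29, 20, 11, 1), (29, 26, 11, 1), (29, 7, 12, 5), (29, 9, 11, 1), (36, 31, 40, 5), (39, 39, 25, 2)}
Projecting to sid, price (2 duplicate(s) eliminated): {(1, 11), (2, 25), (5, 12), (5, 40)}

{(1, 11), (2, 25), (5, 12), (5, 40)}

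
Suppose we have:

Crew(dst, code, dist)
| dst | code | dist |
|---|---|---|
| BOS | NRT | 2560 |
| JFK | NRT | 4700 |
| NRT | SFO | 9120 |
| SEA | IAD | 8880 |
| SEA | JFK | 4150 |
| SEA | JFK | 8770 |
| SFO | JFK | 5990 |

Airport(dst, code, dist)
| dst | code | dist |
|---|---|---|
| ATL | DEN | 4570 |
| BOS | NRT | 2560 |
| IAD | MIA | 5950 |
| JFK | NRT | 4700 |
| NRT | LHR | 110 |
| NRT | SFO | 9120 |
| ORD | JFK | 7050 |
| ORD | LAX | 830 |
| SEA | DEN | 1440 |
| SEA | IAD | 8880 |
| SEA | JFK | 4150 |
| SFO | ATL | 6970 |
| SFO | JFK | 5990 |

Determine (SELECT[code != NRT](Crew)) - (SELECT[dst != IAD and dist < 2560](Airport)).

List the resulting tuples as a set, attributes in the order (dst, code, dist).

Filtering on code != NRT leaves {(NRT, SFO, 9120), (SEA, IAD, 8880), (SEA, JFK, 4150), (SEA, JFK, 8770), (SFO, JFK, 5990)}.
Filtering on dst != IAD and dist < 2560 leaves {(NRT, LHR, 110), (ORD, LAX, 830), (SEA, DEN, 1440)}.
Difference: {(NRT, SFO, 9120), (SEA, IAD, 8880), (SEA, JFK, 4150), (SEA, JFK, 8770), (SFO, JFK, 5990)} with {(NRT, LHR, 110), (ORD, LAX, 830), (SEA, DEN, 1440)} → {(NRT, SFO, 9120), (SEA, IAD, 8880), (SEA, JFK, 4150), (SEA, JFK, 8770), (SFO, JFK, 5990)}

{(NRT, SFO, 9120), (SEA, IAD, 8880), (SEA, JFK, 4150), (SEA, JFK, 8770), (SFO, JFK, 5990)}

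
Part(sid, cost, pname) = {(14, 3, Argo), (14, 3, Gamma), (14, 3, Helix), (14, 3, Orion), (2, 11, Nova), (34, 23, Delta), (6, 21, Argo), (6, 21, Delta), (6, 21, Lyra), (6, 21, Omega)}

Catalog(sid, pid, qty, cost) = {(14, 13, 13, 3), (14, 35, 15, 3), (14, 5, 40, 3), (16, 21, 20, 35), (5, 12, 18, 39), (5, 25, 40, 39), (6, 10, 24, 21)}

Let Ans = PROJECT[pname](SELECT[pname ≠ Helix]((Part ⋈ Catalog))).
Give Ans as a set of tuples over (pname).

{Argo, Delta, Gamma, Lyra, Omega, Orion}

Part ⋈ Catalog (natural join on sid, cost): {(14, 3, Argo, 13, 13), (14, 3, Argo, 35, 15), (14, 3, Argo, 5, 40), (14, 3, Gamma, 13, 13), (14, 3, Gamma, 35, 15), (14, 3, Gamma, 5, 40), (14, 3, Helix, 13, 13), (14, 3, Helix, 35, 15), (14, 3, Helix, 5, 40), (14, 3, Orion, 13, 13), (14, 3, Orion, 35, 15), (14, 3, Orion, 5, 40), (6, 21, Argo, 10, 24), (6, 21, Delta, 10, 24), (6, 21, Lyra, 10, 24), (6, 21, Omega, 10, 24)}
σ[pname ≠ Helix]: keep tuples satisfying pname ≠ Helix → {(14, 3, Argo, 13, 13), (14, 3, Argo, 35, 15), (14, 3, Argo, 5, 40), (14, 3, Gamma, 13, 13), (14, 3, Gamma, 35, 15), (14, 3, Gamma, 5, 40), (14, 3, Orion, 13, 13), (14, 3, Orion, 35, 15), (14, 3, Orion, 5, 40), (6, 21, Argo, 10, 24), (6, 21, Delta, 10, 24), (6, 21, Lyra, 10, 24), (6, 21, Omega, 10, 24)}
π[pname]: project onto (pname) (7 duplicate(s) eliminated) → {Argo, Delta, Gamma, Lyra, Omega, Orion}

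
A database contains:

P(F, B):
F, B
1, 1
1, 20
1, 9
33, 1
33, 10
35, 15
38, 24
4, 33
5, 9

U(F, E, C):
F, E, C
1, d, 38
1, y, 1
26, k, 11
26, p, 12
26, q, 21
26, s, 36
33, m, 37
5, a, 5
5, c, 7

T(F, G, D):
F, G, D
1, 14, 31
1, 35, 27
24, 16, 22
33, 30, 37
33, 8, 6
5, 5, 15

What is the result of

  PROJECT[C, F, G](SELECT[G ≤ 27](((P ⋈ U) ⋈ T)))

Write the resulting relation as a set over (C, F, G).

{(1, 1, 14), (37, 33, 8), (38, 1, 14), (5, 5, 5), (7, 5, 5)}

Natural join on F: {(1, 1, d, 38), (1, 1, y, 1), (1, 20, d, 38), (1, 20, y, 1), (1, 9, d, 38), (1, 9, y, 1), (33, 1, m, 37), (33, 10, m, 37), (5, 9, a, 5), (5, 9, c, 7)}
Natural join on F: {(1, 1, d, 38, 14, 31), (1, 1, d, 38, 35, 27), (1, 1, y, 1, 14, 31), (1, 1, y, 1, 35, 27), (1, 20, d, 38, 14, 31), (1, 20, d, 38, 35, 27), (1, 20, y, 1, 14, 31), (1, 20, y, 1, 35, 27), (1, 9, d, 38, 14, 31), (1, 9, d, 38, 35, 27), (1, 9, y, 1, 14, 31), (1, 9, y, 1, 35, 27), (33, 1, m, 37, 30, 37), (33, 1, m, 37, 8, 6), (33, 10, m, 37, 30, 37), (33, 10, m, 37, 8, 6), (5, 9, a, 5, 5, 15), (5, 9, c, 7, 5, 15)}
σ[G ≤ 27]: keep tuples satisfying G ≤ 27 → {(1, 1, d, 38, 14, 31), (1, 1, y, 1, 14, 31), (1, 20, d, 38, 14, 31), (1, 20, y, 1, 14, 31), (1, 9, d, 38, 14, 31), (1, 9, y, 1, 14, 31), (33, 1, m, 37, 8, 6), (33, 10, m, 37, 8, 6), (5, 9, a, 5, 5, 15), (5, 9, c, 7, 5, 15)}
π_{C, F, G} gives {(1, 1, 14), (37, 33, 8), (38, 1, 14), (5, 5, 5), (7, 5, 5)} (5 duplicate(s) eliminated).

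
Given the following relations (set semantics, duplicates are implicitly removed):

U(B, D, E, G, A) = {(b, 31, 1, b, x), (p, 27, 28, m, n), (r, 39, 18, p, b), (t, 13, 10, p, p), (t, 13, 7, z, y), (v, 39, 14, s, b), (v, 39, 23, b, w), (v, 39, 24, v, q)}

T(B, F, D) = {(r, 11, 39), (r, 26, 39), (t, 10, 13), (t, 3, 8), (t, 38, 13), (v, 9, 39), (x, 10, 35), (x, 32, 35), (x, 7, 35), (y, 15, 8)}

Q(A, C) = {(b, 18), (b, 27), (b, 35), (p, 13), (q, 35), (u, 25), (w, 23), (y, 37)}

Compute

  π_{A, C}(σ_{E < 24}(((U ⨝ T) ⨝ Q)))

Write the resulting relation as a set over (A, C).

{(b, 18), (b, 27), (b, 35), (p, 13), (w, 23), (y, 37)}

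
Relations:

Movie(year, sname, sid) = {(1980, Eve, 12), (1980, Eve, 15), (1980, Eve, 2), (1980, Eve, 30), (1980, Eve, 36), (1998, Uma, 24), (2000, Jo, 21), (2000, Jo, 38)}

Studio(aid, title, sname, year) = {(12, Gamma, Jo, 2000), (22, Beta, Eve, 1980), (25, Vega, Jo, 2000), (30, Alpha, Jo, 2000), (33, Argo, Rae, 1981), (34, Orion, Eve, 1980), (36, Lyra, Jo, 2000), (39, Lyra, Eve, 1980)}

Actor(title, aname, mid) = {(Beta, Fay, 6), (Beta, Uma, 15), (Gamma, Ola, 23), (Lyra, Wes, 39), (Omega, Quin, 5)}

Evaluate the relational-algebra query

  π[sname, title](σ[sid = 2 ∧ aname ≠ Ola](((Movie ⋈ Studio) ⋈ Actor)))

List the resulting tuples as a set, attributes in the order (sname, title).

Movie ⋈ Studio (natural join on year, sname): {(1980, Eve, 12, 22, Beta), (1980, Eve, 12, 34, Orion), (1980, Eve, 12, 39, Lyra), (1980, Eve, 15, 22, Beta), (1980, Eve, 15, 34, Orion), (1980, Eve, 15, 39, Lyra), (1980, Eve, 2, 22, Beta), (1980, Eve, 2, 34, Orion), (1980, Eve, 2, 39, Lyra), (1980, Eve, 30, 22, Beta), (1980, Eve, 30, 34, Orion), (1980, Eve, 30, 39, Lyra), (1980, Eve, 36, 22, Beta), (1980, Eve, 36, 34, Orion), (1980, Eve, 36, 39, Lyra), (2000, Jo, 21, 12, Gamma), (2000, Jo, 21, 25, Vega), (2000, Jo, 21, 30, Alpha), (2000, Jo, 21, 36, Lyra), (2000, Jo, 38, 12, Gamma), (2000, Jo, 38, 25, Vega), (2000, Jo, 38, 30, Alpha), (2000, Jo, 38, 36, Lyra)}
(Movie ⋈ Studio) ⋈ Actor (natural join on title): {(1980, Eve, 12, 22, Beta, Fay, 6), (1980, Eve, 12, 22, Beta, Uma, 15), (1980, Eve, 12, 39, Lyra, Wes, 39), (1980, Eve, 15, 22, Beta, Fay, 6), (1980, Eve, 15, 22, Beta, Uma, 15), (1980, Eve, 15, 39, Lyra, Wes, 39), (1980, Eve, 2, 22, Beta, Fay, 6), (1980, Eve, 2, 22, Beta, Uma, 15), (1980, Eve, 2, 39, Lyra, Wes, 39), (1980, Eve, 30, 22, Beta, Fay, 6), (1980, Eve, 30, 22, Beta, Uma, 15), (1980, Eve, 30, 39, Lyra, Wes, 39), (1980, Eve, 36, 22, Beta, Fay, 6), (1980, Eve, 36, 22, Beta, Uma, 15), (1980, Eve, 36, 39, Lyra, Wes, 39), (2000, Jo, 21, 12, Gamma, Ola, 23), (2000, Jo, 21, 36, Lyra, Wes, 39), (2000, Jo, 38, 12, Gamma, Ola, 23), (2000, Jo, 38, 36, Lyra, Wes, 39)}
σ[sid = 2 ∧ aname ≠ Ola]: keep tuples satisfying sid = 2 ∧ aname ≠ Ola → {(1980, Eve, 2, 22, Beta, Fay, 6), (1980, Eve, 2, 22, Beta, Uma, 15), (1980, Eve, 2, 39, Lyra, Wes, 39)}
π_{sname, title} gives {(Eve, Beta), (Eve, Lyra)} (1 duplicate(s) eliminated).

{(Eve, Beta), (Eve, Lyra)}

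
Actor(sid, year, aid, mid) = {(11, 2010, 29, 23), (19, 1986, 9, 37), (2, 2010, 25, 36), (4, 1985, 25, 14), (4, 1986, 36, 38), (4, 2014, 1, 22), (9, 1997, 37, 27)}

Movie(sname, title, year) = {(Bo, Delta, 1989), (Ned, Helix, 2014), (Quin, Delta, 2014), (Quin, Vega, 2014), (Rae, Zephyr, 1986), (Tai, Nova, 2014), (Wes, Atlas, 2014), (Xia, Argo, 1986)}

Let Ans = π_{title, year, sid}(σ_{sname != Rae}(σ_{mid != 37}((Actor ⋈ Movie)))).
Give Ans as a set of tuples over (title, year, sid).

{(Argo, 1986, 4), (Atlas, 2014, 4), (Delta, 2014, 4), (Helix, 2014, 4), (Nova, 2014, 4), (Vega, 2014, 4)}

Natural join on year: {(19, 1986, 9, 37, Rae, Zephyr), (19, 1986, 9, 37, Xia, Argo), (4, 1986, 36, 38, Rae, Zephyr), (4, 1986, 36, 38, Xia, Argo), (4, 2014, 1, 22, Ned, Helix), (4, 2014, 1, 22, Quin, Delta), (4, 2014, 1, 22, Quin, Vega), (4, 2014, 1, 22, Tai, Nova), (4, 2014, 1, 22, Wes, Atlas)}
Selection mid != 37: {(4, 1986, 36, 38, Rae, Zephyr), (4, 1986, 36, 38, Xia, Argo), (4, 2014, 1, 22, Ned, Helix), (4, 2014, 1, 22, Quin, Delta), (4, 2014, 1, 22, Quin, Vega), (4, 2014, 1, 22, Tai, Nova), (4, 2014, 1, 22, Wes, Atlas)}
Selection sname != Rae: {(4, 1986, 36, 38, Xia, Argo), (4, 2014, 1, 22, Ned, Helix), (4, 2014, 1, 22, Quin, Delta), (4, 2014, 1, 22, Quin, Vega), (4, 2014, 1, 22, Tai, Nova), (4, 2014, 1, 22, Wes, Atlas)}
π[title, year, sid]: project onto (title, year, sid) → {(Argo, 1986, 4), (Atlas, 2014, 4), (Delta, 2014, 4), (Helix, 2014, 4), (Nova, 2014, 4), (Vega, 2014, 4)}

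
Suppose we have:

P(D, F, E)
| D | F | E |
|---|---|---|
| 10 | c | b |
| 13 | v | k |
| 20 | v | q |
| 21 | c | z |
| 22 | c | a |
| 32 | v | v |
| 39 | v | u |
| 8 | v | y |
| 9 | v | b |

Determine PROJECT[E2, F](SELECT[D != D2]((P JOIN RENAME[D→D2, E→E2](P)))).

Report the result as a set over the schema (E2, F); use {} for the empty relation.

{(a, c), (b, c), (b, v), (k, v), (q, v), (u, v), (v, v), (y, v), (z, c)}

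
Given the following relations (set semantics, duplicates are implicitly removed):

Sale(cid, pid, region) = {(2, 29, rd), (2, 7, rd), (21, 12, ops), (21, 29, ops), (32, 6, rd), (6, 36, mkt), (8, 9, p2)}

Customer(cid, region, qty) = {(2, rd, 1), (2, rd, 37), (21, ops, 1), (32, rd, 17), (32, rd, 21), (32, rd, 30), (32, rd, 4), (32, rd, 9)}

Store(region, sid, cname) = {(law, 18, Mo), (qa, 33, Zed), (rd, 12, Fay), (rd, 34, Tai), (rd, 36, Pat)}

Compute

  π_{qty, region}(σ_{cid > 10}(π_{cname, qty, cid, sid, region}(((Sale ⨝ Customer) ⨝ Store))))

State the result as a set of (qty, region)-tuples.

Natural join on cid, region: {(2, 29, rd, 1), (2, 29, rd, 37), (2, 7, rd, 1), (2, 7, rd, 37), (21, 12, ops, 1), (21, 29, ops, 1), (32, 6, rd, 17), (32, 6, rd, 21), (32, 6, rd, 30), (32, 6, rd, 4), (32, 6, rd, 9)}
Natural join on region: {(2, 29, rd, 1, 12, Fay), (2, 29, rd, 1, 34, Tai), (2, 29, rd, 1, 36, Pat), (2, 29, rd, 37, 12, Fay), (2, 29, rd, 37, 34, Tai), (2, 29, rd, 37, 36, Pat), (2, 7, rd, 1, 12, Fay), (2, 7, rd, 1, 34, Tai), (2, 7, rd, 1, 36, Pat), (2, 7, rd, 37, 12, Fay), (2, 7, rd, 37, 34, Tai), (2, 7, rd, 37, 36, Pat), (32, 6, rd, 17, 12, Fay), (32, 6, rd, 17, 34, Tai), (32, 6, rd, 17, 36, Pat), (32, 6, rd, 21, 12, Fay), (32, 6, rd, 21, 34, Tai), (32, 6, rd, 21, 36, Pat), (32, 6, rd, 30, 12, Fay), (32, 6, rd, 30, 34, Tai), (32, 6, rd, 30, 36, Pat), (32, 6, rd, 4, 12, Fay), (32, 6, rd, 4, 34, Tai), (32, 6, rd, 4, 36, Pat), (32, 6, rd, 9, 12, Fay), (32, 6, rd, 9, 34, Tai), (32, 6, rd, 9, 36, Pat)}
Projecting to cname, qty, cid, sid, region (6 duplicate(s) eliminated): {(Fay, 1, 2, 12, rd), (Fay, 17, 32, 12, rd), (Fay, 21, 32, 12, rd), (Fay, 30, 32, 12, rd), (Fay, 37, 2, 12, rd), (Fay, 4, 32, 12, rd), (Fay, 9, 32, 12, rd), (Pat, 1, 2, 36, rd), (Pat, 17, 32, 36, rd), (Pat, 21, 32, 36, rd), (Pat, 30, 32, 36, rd), (Pat, 37, 2, 36, rd), (Pat, 4, 32, 36, rd), (Pat, 9, 32, 36, rd), (Tai, 1, 2, 34, rd), (Tai, 17, 32, 34, rd), (Tai, 21, 32, 34, rd), (Tai, 30, 32, 34, rd), (Tai, 37, 2, 34, rd), (Tai, 4, 32, 34, rd), (Tai, 9, 32, 34, rd)}
σ[cid > 10]: keep tuples satisfying cid > 10 → {(Fay, 17, 32, 12, rd), (Fay, 21, 32, 12, rd), (Fay, 30, 32, 12, rd), (Fay, 4, 32, 12, rd), (Fay, 9, 32, 12, rd), (Pat, 17, 32, 36, rd), (Pat, 21, 32, 36, rd), (Pat, 30, 32, 36, rd), (Pat, 4, 32, 36, rd), (Pat, 9, 32, 36, rd), (Tai, 17, 32, 34, rd), (Tai, 21, 32, 34, rd), (Tai, 30, 32, 34, rd), (Tai, 4, 32, 34, rd), (Tai, 9, 32, 34, rd)}
Projecting to qty, region (10 duplicate(s) eliminated): {(17, rd), (21, rd), (30, rd), (4, rd), (9, rd)}

{(17, rd), (21, rd), (30, rd), (4, rd), (9, rd)}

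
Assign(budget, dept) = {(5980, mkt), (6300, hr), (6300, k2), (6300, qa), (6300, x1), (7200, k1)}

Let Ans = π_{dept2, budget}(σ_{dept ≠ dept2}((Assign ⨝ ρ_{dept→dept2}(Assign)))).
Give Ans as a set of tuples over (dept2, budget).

{(hr, 6300), (k2, 6300), (qa, 6300), (x1, 6300)}

ρ[dept→dept2]: schema becomes (budget, dept2); tuples unchanged.
Joining Assign and ρ_{dept→dept2}(Assign) on budget yields {(5980, mkt, mkt), (6300, hr, hr), (6300, hr, k2), (6300, hr, qa), (6300, hr, x1), (6300, k2, hr), (6300, k2, k2), (6300, k2, qa), (6300, k2, x1), (6300, qa, hr), (6300, qa, k2), (6300, qa, qa), (6300, qa, x1), (6300, x1, hr), (6300, x1, k2), (6300, x1, qa), (6300, x1, x1), (7200, k1, k1)}.
σ[dept ≠ dept2]: keep tuples satisfying dept ≠ dept2 → {(6300, hr, k2), (6300, hr, qa), (6300, hr, x1), (6300, k2, hr), (6300, k2, qa), (6300, k2, x1), (6300, qa, hr), (6300, qa, k2), (6300, qa, x1), (6300, x1, hr), (6300, x1, k2), (6300, x1, qa)}
Projecting to dept2, budget (8 duplicate(s) eliminated): {(hr, 6300), (k2, 6300), (qa, 6300), (x1, 6300)}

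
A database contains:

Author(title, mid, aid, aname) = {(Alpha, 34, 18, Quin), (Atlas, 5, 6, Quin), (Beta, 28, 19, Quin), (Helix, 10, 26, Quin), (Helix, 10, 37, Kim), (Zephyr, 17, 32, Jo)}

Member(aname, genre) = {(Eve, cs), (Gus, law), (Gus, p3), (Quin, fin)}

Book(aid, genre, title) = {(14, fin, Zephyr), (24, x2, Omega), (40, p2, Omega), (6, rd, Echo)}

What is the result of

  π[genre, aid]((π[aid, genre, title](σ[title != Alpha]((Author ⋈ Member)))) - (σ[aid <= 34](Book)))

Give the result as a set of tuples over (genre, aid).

Joining Author and Member on aname yields {(Alpha, 34, 18, Quin, fin), (Atlas, 5, 6, Quin, fin), (Beta, 28, 19, Quin, fin), (Helix, 10, 26, Quin, fin)}.
Apply σ_{title != Alpha}; surviving tuples: {(Atlas, 5, 6, Quin, fin), (Beta, 28, 19, Quin, fin), (Helix, 10, 26, Quin, fin)}
Keep only column(s) aid, genre, title: {(19, fin, Beta), (26, fin, Helix), (6, fin, Atlas)}
Apply σ_{aid <= 34}; surviving tuples: {(14, fin, Zephyr), (24, x2, Omega), (6, rd, Echo)}
Taking the difference: {(19, fin, Beta), (26, fin, Helix), (6, fin, Atlas)}
Keep only column(s) genre, aid: {(fin, 19), (fin, 26), (fin, 6)}

{(fin, 19), (fin, 26), (fin, 6)}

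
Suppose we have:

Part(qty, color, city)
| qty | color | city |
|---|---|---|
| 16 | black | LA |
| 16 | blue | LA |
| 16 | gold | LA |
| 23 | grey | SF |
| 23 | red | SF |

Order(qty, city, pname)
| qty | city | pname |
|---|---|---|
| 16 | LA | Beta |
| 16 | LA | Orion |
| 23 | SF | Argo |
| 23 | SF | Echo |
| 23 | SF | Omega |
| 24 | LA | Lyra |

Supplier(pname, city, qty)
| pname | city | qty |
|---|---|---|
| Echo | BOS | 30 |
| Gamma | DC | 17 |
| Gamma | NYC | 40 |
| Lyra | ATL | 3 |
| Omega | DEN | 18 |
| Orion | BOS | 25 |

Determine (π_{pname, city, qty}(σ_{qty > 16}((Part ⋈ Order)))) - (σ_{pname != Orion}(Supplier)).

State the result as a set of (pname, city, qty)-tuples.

{(Argo, SF, 23), (Echo, SF, 23), (Omega, SF, 23)}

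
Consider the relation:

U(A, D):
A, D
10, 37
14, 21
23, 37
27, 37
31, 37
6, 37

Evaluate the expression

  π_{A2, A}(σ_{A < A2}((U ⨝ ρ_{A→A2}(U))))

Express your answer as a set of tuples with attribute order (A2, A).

ρ[A→A2]: schema becomes (A2, D); tuples unchanged.
Joining U and ρ_{A→A2}(U) on D yields {(10, 37, 10), (10, 37, 23), (10, 37, 27), (10, 37, 31), (10, 37, 6), (14, 21, 14), (23, 37, 10), (23, 37, 23), (23, 37, 27), (23, 37, 31), (23, 37, 6), (27, 37, 10), (27, 37, 23), (27, 37, 27), (27, 37, 31), (27, 37, 6), (31, 37, 10), (31, 37, 23), (31, 37, 27), (31, 37, 31), (31, 37, 6), (6, 37, 10), (6, 37, 23), (6, 37, 27), (6, 37, 31), (6, 37, 6)}.
Apply σ_{A < A2}; surviving tuples: {(10, 37, 23), (10, 37, 27), (10, 37, 31), (23, 37, 27), (23, 37, 31), (27, 37, 31), (6, 37, 10), (6, 37, 23), (6, 37, 27), (6, 37, 31)}
π[A2, A]: project onto (A2, A) → {(10, 6), (23, 10), (23, 6), (27, 10), (27, 23), (27, 6), (31, 10), (31, 23), (31, 27), (31, 6)}

{(10, 6), (23, 10), (23, 6), (27, 10), (27, 23), (27, 6), (31, 10), (31, 23), (31, 27), (31, 6)}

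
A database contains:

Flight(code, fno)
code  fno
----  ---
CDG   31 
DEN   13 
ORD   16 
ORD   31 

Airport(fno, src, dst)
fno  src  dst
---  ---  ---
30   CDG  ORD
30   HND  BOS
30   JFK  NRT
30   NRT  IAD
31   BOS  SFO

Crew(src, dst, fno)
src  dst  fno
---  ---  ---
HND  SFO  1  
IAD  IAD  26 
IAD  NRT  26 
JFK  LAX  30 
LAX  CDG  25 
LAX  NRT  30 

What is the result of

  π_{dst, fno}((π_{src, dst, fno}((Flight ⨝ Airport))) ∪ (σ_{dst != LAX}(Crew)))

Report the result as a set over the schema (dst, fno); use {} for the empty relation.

{(CDG, 25), (IAD, 26), (NRT, 26), (NRT, 30), (SFO, 1), (SFO, 31)}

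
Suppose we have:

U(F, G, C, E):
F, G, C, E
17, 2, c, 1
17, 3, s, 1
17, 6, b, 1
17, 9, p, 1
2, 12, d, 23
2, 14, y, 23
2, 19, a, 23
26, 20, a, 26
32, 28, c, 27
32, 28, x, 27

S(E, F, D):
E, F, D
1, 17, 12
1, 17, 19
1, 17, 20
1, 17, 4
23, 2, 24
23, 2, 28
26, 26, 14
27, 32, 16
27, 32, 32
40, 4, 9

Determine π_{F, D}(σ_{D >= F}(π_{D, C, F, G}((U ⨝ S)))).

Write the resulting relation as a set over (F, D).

{(17, 19), (17, 20), (2, 24), (2, 28), (32, 32)}

Natural join on F, E: {(17, 2, c, 1, 12), (17, 2, c, 1, 19), (17, 2, c, 1, 20), (17, 2, c, 1, 4), (17, 3, s, 1, 12), (17, 3, s, 1, 19), (17, 3, s, 1, 20), (17, 3, s, 1, 4), (17, 6, b, 1, 12), (17, 6, b, 1, 19), (17, 6, b, 1, 20), (17, 6, b, 1, 4), (17, 9, p, 1, 12), (17, 9, p, 1, 19), (17, 9, p, 1, 20), (17, 9, p, 1, 4), (2, 12, d, 23, 24), (2, 12, d, 23, 28), (2, 14, y, 23, 24), (2, 14, y, 23, 28), (2, 19, a, 23, 24), (2, 19, a, 23, 28), (26, 20, a, 26, 14), (32, 28, c, 27, 16), (32, 28, c, 27, 32), (32, 28, x, 27, 16), (32, 28, x, 27, 32)}
Projecting to D, C, F, G: {(12, b, 17, 6), (12, c, 17, 2), (12, p, 17, 9), (12, s, 17, 3), (14, a, 26, 20), (16, c, 32, 28), (16, x, 32, 28), (19, b, 17, 6), (19, c, 17, 2), (19, p, 17, 9), (19, s, 17, 3), (20, b, 17, 6), (20, c, 17, 2), (20, p, 17, 9), (20, s, 17, 3), (24, a, 2, 19), (24, d, 2, 12), (24, y, 2, 14), (28, a, 2, 19), (28, d, 2, 12), (28, y, 2, 14), (32, c, 32, 28), (32, x, 32, 28), (4, b, 17, 6), (4, c, 17, 2), (4, p, 17, 9), (4, s, 17, 3)}
Selection D >= F: {(19, b, 17, 6), (19, c, 17, 2), (19, p, 17, 9), (19, s, 17, 3), (20, b, 17, 6), (20, c, 17, 2), (20, p, 17, 9), (20, s, 17, 3), (24, a, 2, 19), (24, d, 2, 12), (24, y, 2, 14), (28, a, 2, 19), (28, d, 2, 12), (28, y, 2, 14), (32, c, 32, 28), (32, x, 32, 28)}
Projecting to F, D (11 duplicate(s) eliminated): {(17, 19), (17, 20), (2, 24), (2, 28), (32, 32)}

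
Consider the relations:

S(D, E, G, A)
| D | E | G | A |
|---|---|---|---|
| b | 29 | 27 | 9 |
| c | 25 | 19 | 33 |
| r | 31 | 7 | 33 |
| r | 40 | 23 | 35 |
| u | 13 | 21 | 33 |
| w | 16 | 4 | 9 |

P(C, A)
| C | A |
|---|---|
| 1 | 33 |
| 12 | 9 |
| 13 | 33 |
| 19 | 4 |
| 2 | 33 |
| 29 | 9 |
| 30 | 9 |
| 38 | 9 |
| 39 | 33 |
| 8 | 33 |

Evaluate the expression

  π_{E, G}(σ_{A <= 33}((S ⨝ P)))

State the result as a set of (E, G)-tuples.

Natural join on A: {(b, 29, 27, 9, 12), (b, 29, 27, 9, 29), (b, 29, 27, 9, 30), (b, 29, 27, 9, 38), (c, 25, 19, 33, 1), (c, 25, 19, 33, 13), (c, 25, 19, 33, 2), (c, 25, 19, 33, 39), (c, 25, 19, 33, 8), (r, 31, 7, 33, 1), (r, 31, 7, 33, 13), (r, 31, 7, 33, 2), (r, 31, 7, 33, 39), (r, 31, 7, 33, 8), (u, 13, 21, 33, 1), (u, 13, 21, 33, 13), (u, 13, 21, 33, 2), (u, 13, 21, 33, 39), (u, 13, 21, 33, 8), (w, 16, 4, 9, 12), (w, 16, 4, 9, 29), (w, 16, 4, 9, 30), (w, 16, 4, 9, 38)}
Apply σ_{A <= 33}; surviving tuples: {(b, 29, 27, 9, 12), (b, 29, 27, 9, 29), (b, 29, 27, 9, 30), (b, 29, 27, 9, 38), (c, 25, 19, 33, 1), (c, 25, 19, 33, 13), (c, 25, 19, 33, 2), (c, 25, 19, 33, 39), (c, 25, 19, 33, 8), (r, 31, 7, 33, 1), (r, 31, 7, 33, 13), (r, 31, 7, 33, 2), (r, 31, 7, 33, 39), (r, 31, 7, 33, 8), (u, 13, 21, 33, 1), (u, 13, 21, 33, 13), (u, 13, 21, 33, 2), (u, 13, 21, 33, 39), (u, 13, 21, 33, 8), (w, 16, 4, 9, 12), (w, 16, 4, 9, 29), (w, 16, 4, 9, 30), (w, 16, 4, 9, 38)}
π_{E, G} gives {(13, 21), (16, 4), (25, 19), (29, 27), (31, 7)} (18 duplicate(s) eliminated).

{(13, 21), (16, 4), (25, 19), (29, 27), (31, 7)}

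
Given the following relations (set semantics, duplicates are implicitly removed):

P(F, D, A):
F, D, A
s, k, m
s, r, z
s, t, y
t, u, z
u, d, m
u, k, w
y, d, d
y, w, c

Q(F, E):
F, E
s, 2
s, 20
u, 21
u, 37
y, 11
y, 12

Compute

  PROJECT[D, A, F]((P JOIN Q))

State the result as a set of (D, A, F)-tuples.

{(d, d, y), (d, m, u), (k, m, s), (k, w, u), (r, z, s), (t, y, s), (w, c, y)}

P ⋈ Q (natural join on F): {(s, k, m, 2), (s, k, m, 20), (s, r, z, 2), (s, r, z, 20), (s, t, y, 2), (s, t, y, 20), (u, d, m, 21), (u, d, m, 37), (u, k, w, 21), (u, k, w, 37), (y, d, d, 11), (y, d, d, 12), (y, w, c, 11), (y, w, c, 12)}
π[D, A, F]: project onto (D, A, F) (7 duplicate(s) eliminated) → {(d, d, y), (d, m, u), (k, m, s), (k, w, u), (r, z, s), (t, y, s), (w, c, y)}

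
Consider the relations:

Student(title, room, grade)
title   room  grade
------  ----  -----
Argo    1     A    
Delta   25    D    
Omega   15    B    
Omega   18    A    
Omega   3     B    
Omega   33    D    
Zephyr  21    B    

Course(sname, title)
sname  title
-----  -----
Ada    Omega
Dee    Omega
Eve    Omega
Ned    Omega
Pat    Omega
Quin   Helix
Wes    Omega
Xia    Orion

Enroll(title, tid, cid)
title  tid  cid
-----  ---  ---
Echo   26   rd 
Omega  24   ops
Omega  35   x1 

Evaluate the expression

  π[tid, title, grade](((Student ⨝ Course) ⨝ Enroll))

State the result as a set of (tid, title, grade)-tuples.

Joining Student and Course on title yields {(Omega, 15, B, Ada), (Omega, 15, B, Dee), (Omega, 15, B, Eve), (Omega, 15, B, Ned), (Omega, 15, B, Pat), (Omega, 15, B, Wes), (Omega, 18, A, Ada), (Omega, 18, A, Dee), (Omega, 18, A, Eve), (Omega, 18, A, Ned), (Omega, 18, A, Pat), (Omega, 18, A, Wes), (Omega, 3, B, Ada), (Omega, 3, B, Dee), (Omega, 3, B, Eve), (Omega, 3, B, Ned), (Omega, 3, B, Pat), (Omega, 3, B, Wes), (Omega, 33, D, Ada), (Omega, 33, D, Dee), (Omega, 33, D, Eve), (Omega, 33, D, Ned), (Omega, 33, D, Pat), (Omega, 33, D, Wes)}.
Joining (Student ⨝ Course) and Enroll on title yields {(Omega, 15, B, Ada, 24, ops), (Omega, 15, B, Ada, 35, x1), (Omega, 15, B, Dee, 24, ops), (Omega, 15, B, Dee, 35, x1), (Omega, 15, B, Eve, 24, ops), (Omega, 15, B, Eve, 35, x1), (Omega, 15, B, Ned, 24, ops), (Omega, 15, B, Ned, 35, x1), (Omega, 15, B, Pat, 24, ops), (Omega, 15, B, Pat, 35, x1), (Omega, 15, B, Wes, 24, ops), (Omega, 15, B, Wes, 35, x1), (Omega, 18, A, Ada, 24, ops), (Omega, 18, A, Ada, 35, x1), (Omega, 18, A, Dee, 24, ops), (Omega, 18, A, Dee, 35, x1), (Omega, 18, A, Eve, 24, ops), (Omega, 18, A, Eve, 35, x1), (Omega, 18, A, Ned, 24, ops), (Omega, 18, A, Ned, 35, x1), (Omega, 18, A, Pat, 24, ops), (Omega, 18, A, Pat, 35, x1), (Omega, 18, A, Wes, 24, ops), (Omega, 18, A, Wes, 35, x1), (Omega, 3, B, Ada, 24, ops), (Omega, 3, B, Ada, 35, x1), (Omega, 3, B, Dee, 24, ops), (Omega, 3, B, Dee, 35, x1), (Omega, 3, B, Eve, 24, ops), (Omega, 3, B, Eve, 35, x1), (Omega, 3, B, Ned, 24, ops), (Omega, 3, B, Ned, 35, x1), (Omega, 3, B, Pat, 24, ops), (Omega, 3, B, Pat, 35, x1), (Omega, 3, B, Wes, 24, ops), (Omega, 3, B, Wes, 35, x1), (Omega, 33, D, Ada, 24, ops), (Omega, 33, D, Ada, 35, x1), (Omega, 33, D, Dee, 24, ops), (Omega, 33, D, Dee, 35, x1), (Omega, 33, D, Eve, 24, ops), (Omega, 33, D, Eve, 35, x1), (Omega, 33, D, Ned, 24, ops), (Omega, 33, D, Ned, 35, x1), (Omega, 33, D, Pat, 24, ops), (Omega, 33, D, Pat, 35, x1), (Omega, 33, D, Wes, 24, ops), (Omega, 33, D, Wes, 35, x1)}.
Projecting to tid, title, grade (42 duplicate(s) eliminated): {(24, Omega, A), (24, Omega, B), (24, Omega, D), (35, Omega, A), (35, Omega, B), (35, Omega, D)}

{(24, Omega, A), (24, Omega, B), (24, Omega, D), (35, Omega, A), (35, Omega, B), (35, Omega, D)}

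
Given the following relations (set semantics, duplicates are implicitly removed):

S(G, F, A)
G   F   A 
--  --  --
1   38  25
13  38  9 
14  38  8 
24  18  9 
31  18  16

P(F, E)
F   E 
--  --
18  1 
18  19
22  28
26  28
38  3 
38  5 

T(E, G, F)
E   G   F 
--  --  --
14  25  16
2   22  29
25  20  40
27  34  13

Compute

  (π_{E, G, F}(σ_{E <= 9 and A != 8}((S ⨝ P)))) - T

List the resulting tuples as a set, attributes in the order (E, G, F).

Joining S and P on F yields {(1, 38, 25, 3), (1, 38, 25, 5), (13, 38, 9, 3), (13, 38, 9, 5), (14, 38, 8, 3), (14, 38, 8, 5), (24, 18, 9, 1), (24, 18, 9, 19), (31, 18, 16, 1), (31, 18, 16, 19)}.
σ[E <= 9 and A != 8]: keep tuples satisfying E <= 9 and A != 8 → {(1, 38, 25, 3), (1, 38, 25, 5), (13, 38, 9, 3), (13, 38, 9, 5), (24, 18, 9, 1), (31, 18, 16, 1)}
π[E, G, F]: project onto (E, G, F) → {(1, 24, 18), (1, 31, 18), (3, 1, 38), (3, 13, 38), (5, 1, 38), (5, 13, 38)}
Taking the difference: {(1, 24, 18), (1, 31, 18), (3, 1, 38), (3, 13, 38), (5, 1, 38), (5, 13, 38)}

{(1, 24, 18), (1, 31, 18), (3, 1, 38), (3, 13, 38), (5, 1, 38), (5, 13, 38)}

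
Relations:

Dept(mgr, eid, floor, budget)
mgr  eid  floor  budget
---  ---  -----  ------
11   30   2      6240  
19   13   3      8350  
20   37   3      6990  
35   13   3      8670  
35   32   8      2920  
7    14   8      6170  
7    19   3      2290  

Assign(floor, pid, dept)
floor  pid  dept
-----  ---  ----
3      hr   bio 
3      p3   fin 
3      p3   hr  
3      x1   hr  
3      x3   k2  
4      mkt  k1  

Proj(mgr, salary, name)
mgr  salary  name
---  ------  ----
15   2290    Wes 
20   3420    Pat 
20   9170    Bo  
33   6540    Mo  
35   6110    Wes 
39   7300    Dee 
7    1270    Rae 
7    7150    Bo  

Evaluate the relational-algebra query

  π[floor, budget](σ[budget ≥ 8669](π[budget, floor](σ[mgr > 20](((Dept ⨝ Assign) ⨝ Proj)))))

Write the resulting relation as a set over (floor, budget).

{(3, 8670)}

Natural join on floor: {(19, 13, 3, 8350, hr, bio), (19, 13, 3, 8350, p3, fin), (19, 13, 3, 8350, p3, hr), (19, 13, 3, 8350, x1, hr), (19, 13, 3, 8350, x3, k2), (20, 37, 3, 6990, hr, bio), (20, 37, 3, 6990, p3, fin), (20, 37, 3, 6990, p3, hr), (20, 37, 3, 6990, x1, hr), (20, 37, 3, 6990, x3, k2), (35, 13, 3, 8670, hr, bio), (35, 13, 3, 8670, p3, fin), (35, 13, 3, 8670, p3, hr), (35, 13, 3, 8670, x1, hr), (35, 13, 3, 8670, x3, k2), (7, 19, 3, 2290, hr, bio), (7, 19, 3, 2290, p3, fin), (7, 19, 3, 2290, p3, hr), (7, 19, 3, 2290, x1, hr), (7, 19, 3, 2290, x3, k2)}
Natural join on mgr: {(20, 37, 3, 6990, hr, bio, 3420, Pat), (20, 37, 3, 6990, hr, bio, 9170, Bo), (20, 37, 3, 6990, p3, fin, 3420, Pat), (20, 37, 3, 6990, p3, fin, 9170, Bo), (20, 37, 3, 6990, p3, hr, 3420, Pat), (20, 37, 3, 6990, p3, hr, 9170, Bo), (20, 37, 3, 6990, x1, hr, 3420, Pat), (20, 37, 3, 6990, x1, hr, 9170, Bo), (20, 37, 3, 6990, x3, k2, 3420, Pat), (20, 37, 3, 6990, x3, k2, 9170, Bo), (35, 13, 3, 8670, hr, bio, 6110, Wes), (35, 13, 3, 8670, p3, fin, 6110, Wes), (35, 13, 3, 8670, p3, hr, 6110, Wes), (35, 13, 3, 8670, x1, hr, 6110, Wes), (35, 13, 3, 8670, x3, k2, 6110, Wes), (7, 19, 3, 2290, hr, bio, 1270, Rae), (7, 19, 3, 2290, hr, bio, 7150, Bo), (7, 19, 3, 2290, p3, fin, 1270, Rae), (7, 19, 3, 2290, p3, fin, 7150, Bo), (7, 19, 3, 2290, p3, hr, 1270, Rae), (7, 19, 3, 2290, p3, hr, 7150, Bo), (7, 19, 3, 2290, x1, hr, 1270, Rae), (7, 19, 3, 2290, x1, hr, 7150, Bo), (7, 19, 3, 2290, x3, k2, 1270, Rae), (7, 19, 3, 2290, x3, k2, 7150, Bo)}
Apply σ_{mgr > 20}; surviving tuples: {(35, 13, 3, 8670, hr, bio, 6110, Wes), (35, 13, 3, 8670, p3, fin, 6110, Wes), (35, 13, 3, 8670, p3, hr, 6110, Wes), (35, 13, 3, 8670, x1, hr, 6110, Wes), (35, 13, 3, 8670, x3, k2, 6110, Wes)}
π_{budget, floor} gives {(8670, 3)} (4 duplicate(s) eliminated).
Apply σ_{budget ≥ 8669}; surviving tuples: {(8670, 3)}
π_{floor, budget} gives {(3, 8670)}.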